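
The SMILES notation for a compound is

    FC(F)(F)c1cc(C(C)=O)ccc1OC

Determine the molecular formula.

Walk through each heavy atom and fill implicit hydrogens from standard valence (C 4, N 3, O 2, S 2, halogen 1); for lowercase aromatic atoms, an aromatic c carries 1 H when it has two neighbours and 0 H with three, and aromatic n carries 0 H:
  atom 1: F (halogen, monovalent) → 0 H
  atom 2: C, bond orders sum to 4 (valence 4) → 0 H
  atom 3: F (halogen, monovalent) → 0 H
  atom 4: F (halogen, monovalent) → 0 H
  atom 5: aromatic c, 3 neighbours → 0 H
  atom 6: aromatic c, 2 neighbours → 1 H
  atom 7: aromatic c, 3 neighbours → 0 H
  atom 8: C, bond orders sum to 4 (valence 4) → 0 H
  atom 9: C, bond orders sum to 1 (valence 4) → 3 H
  atom 10: O, bond orders sum to 2 (valence 2) → 0 H
  atom 11: aromatic c, 2 neighbours → 1 H
  atom 12: aromatic c, 2 neighbours → 1 H
  atom 13: aromatic c, 3 neighbours → 0 H
  atom 14: O, bond orders sum to 2 (valence 2) → 0 H
  atom 15: C, bond orders sum to 1 (valence 4) → 3 H
Totals → C:10, H:9, F:3, O:2.
In Hill order: C10H9F3O2.

C10H9F3O2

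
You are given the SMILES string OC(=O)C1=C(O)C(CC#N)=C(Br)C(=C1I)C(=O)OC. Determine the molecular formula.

C11H7BrINO5

Walk through each heavy atom and fill implicit hydrogens from standard valence (C 4, N 3, O 2, S 2, halogen 1):
  atom 1: O, bond orders sum to 1 (valence 2) → 1 H
  atom 2: C, bond orders sum to 4 (valence 4) → 0 H
  atom 3: O, bond orders sum to 2 (valence 2) → 0 H
  atom 4: C, bond orders sum to 4 (valence 4) → 0 H
  atom 5: C, bond orders sum to 4 (valence 4) → 0 H
  atom 6: O, bond orders sum to 1 (valence 2) → 1 H
  atom 7: C, bond orders sum to 4 (valence 4) → 0 H
  atom 8: C, bond orders sum to 2 (valence 4) → 2 H
  atom 9: C, bond orders sum to 4 (valence 4) → 0 H
  atom 10: N, bond orders sum to 3 (valence 3) → 0 H
  atom 11: C, bond orders sum to 4 (valence 4) → 0 H
  atom 12: Br (halogen, monovalent) → 0 H
  atom 13: C, bond orders sum to 4 (valence 4) → 0 H
  atom 14: C, bond orders sum to 4 (valence 4) → 0 H
  atom 15: I (halogen, monovalent) → 0 H
  atom 16: C, bond orders sum to 4 (valence 4) → 0 H
  atom 17: O, bond orders sum to 2 (valence 2) → 0 H
  atom 18: O, bond orders sum to 2 (valence 2) → 0 H
  atom 19: C, bond orders sum to 1 (valence 4) → 3 H
Totals → C:11, H:7, Br:1, I:1, N:1, O:5.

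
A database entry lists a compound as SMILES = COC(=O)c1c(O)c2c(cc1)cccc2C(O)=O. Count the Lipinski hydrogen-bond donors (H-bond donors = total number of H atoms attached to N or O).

2

Donors: find every N or O and count the H atoms it carries.
  atom 2 (O): bond orders sum to 2 → 0 H
  atom 4 (O): bond orders sum to 2 → 0 H
  atom 7 (O): bond orders sum to 1 → 1 H
  atom 17 (O): bond orders sum to 1 → 1 H
  atom 18 (O): bond orders sum to 2 → 0 H
Lipinski HBD = 2.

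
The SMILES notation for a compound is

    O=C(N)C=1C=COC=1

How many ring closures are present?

In SMILES, each pair of matching ring-closure digits denotes one ring-closing bond; the number of such bonds equals the number of independent rings.
Ring-closure bonds here: 1.

1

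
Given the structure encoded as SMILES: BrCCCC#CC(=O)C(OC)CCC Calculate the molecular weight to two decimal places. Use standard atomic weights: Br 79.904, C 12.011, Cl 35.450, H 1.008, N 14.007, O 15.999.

261.16 g/mol

First, the molecular formula is C11H17BrO2 (counting implicit H from valence).
  Br: 1 × 79.904 = 79.904
  C: 11 × 12.011 = 132.121
  H: 17 × 1.008 = 17.136
  O: 2 × 15.999 = 31.998
Sum: 1×79.904 + 11×12.011 + 17×1.008 + 2×15.999 = 261.159 → 261.16 g/mol.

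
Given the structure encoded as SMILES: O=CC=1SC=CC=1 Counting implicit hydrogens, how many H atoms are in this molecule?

Walk through each heavy atom and fill implicit hydrogens from standard valence (C 4, N 3, O 2, S 2, halogen 1):
  atom 1: O, bond orders sum to 2 (valence 2) → 0 H
  atom 2: C, bond orders sum to 3 (valence 4) → 1 H
  atom 3: C, bond orders sum to 4 (valence 4) → 0 H
  atom 4: S, bond orders sum to 2 (valence 2) → 0 H
  atom 5: C, bond orders sum to 3 (valence 4) → 1 H
  atom 6: C, bond orders sum to 3 (valence 4) → 1 H
  atom 7: C, bond orders sum to 3 (valence 4) → 1 H
Total hydrogens: 4.

4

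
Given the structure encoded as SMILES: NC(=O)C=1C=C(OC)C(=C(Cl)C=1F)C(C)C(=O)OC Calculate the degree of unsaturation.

6

Degree of unsaturation = (number of rings) + (number of π bonds).
Ring closures in the SMILES: 1.
π bonds: 5 double bonds (each 1 DoU) → 5 DoU from unsaturation.
Total DoU = 1 + 5 = 6.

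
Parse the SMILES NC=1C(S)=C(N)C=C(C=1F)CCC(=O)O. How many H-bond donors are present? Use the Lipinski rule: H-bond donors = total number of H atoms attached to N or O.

5

Donors: find every N or O and count the H atoms it carries.
  atom 1 (N): bond orders sum to 1 → 2 H
  atom 6 (N): bond orders sum to 1 → 2 H
  atom 14 (O): bond orders sum to 2 → 0 H
  atom 15 (O): bond orders sum to 1 → 1 H
Lipinski HBD = 5.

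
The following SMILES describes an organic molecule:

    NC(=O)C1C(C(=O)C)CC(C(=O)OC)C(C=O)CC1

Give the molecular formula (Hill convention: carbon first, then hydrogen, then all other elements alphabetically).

Walk through each heavy atom and fill implicit hydrogens from standard valence (C 4, N 3, O 2, S 2, halogen 1):
  atom 1: N, bond orders sum to 1 (valence 3) → 2 H
  atom 2: C, bond orders sum to 4 (valence 4) → 0 H
  atom 3: O, bond orders sum to 2 (valence 2) → 0 H
  atom 4: C, bond orders sum to 3 (valence 4) → 1 H
  atom 5: C, bond orders sum to 3 (valence 4) → 1 H
  atom 6: C, bond orders sum to 4 (valence 4) → 0 H
  atom 7: O, bond orders sum to 2 (valence 2) → 0 H
  atom 8: C, bond orders sum to 1 (valence 4) → 3 H
  atom 9: C, bond orders sum to 2 (valence 4) → 2 H
  atom 10: C, bond orders sum to 3 (valence 4) → 1 H
  atom 11: C, bond orders sum to 4 (valence 4) → 0 H
  atom 12: O, bond orders sum to 2 (valence 2) → 0 H
  atom 13: O, bond orders sum to 2 (valence 2) → 0 H
  atom 14: C, bond orders sum to 1 (valence 4) → 3 H
  atom 15: C, bond orders sum to 3 (valence 4) → 1 H
  atom 16: C, bond orders sum to 3 (valence 4) → 1 H
  atom 17: O, bond orders sum to 2 (valence 2) → 0 H
  atom 18: C, bond orders sum to 2 (valence 4) → 2 H
  atom 19: C, bond orders sum to 2 (valence 4) → 2 H
Totals → C:13, H:19, N:1, O:5.

C13H19NO5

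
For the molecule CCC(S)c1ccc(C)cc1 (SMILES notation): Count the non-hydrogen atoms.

Every atom symbol written in the SMILES (organic subset) is one heavy atom; implicit H are not written.
Heavy atoms by element → C:10, S:1.
Total: 11.

11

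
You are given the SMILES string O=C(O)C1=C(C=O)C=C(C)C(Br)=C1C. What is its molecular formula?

Walk through each heavy atom and fill implicit hydrogens from standard valence (C 4, N 3, O 2, S 2, halogen 1):
  atom 1: O, bond orders sum to 2 (valence 2) → 0 H
  atom 2: C, bond orders sum to 4 (valence 4) → 0 H
  atom 3: O, bond orders sum to 1 (valence 2) → 1 H
  atom 4: C, bond orders sum to 4 (valence 4) → 0 H
  atom 5: C, bond orders sum to 4 (valence 4) → 0 H
  atom 6: C, bond orders sum to 3 (valence 4) → 1 H
  atom 7: O, bond orders sum to 2 (valence 2) → 0 H
  atom 8: C, bond orders sum to 3 (valence 4) → 1 H
  atom 9: C, bond orders sum to 4 (valence 4) → 0 H
  atom 10: C, bond orders sum to 1 (valence 4) → 3 H
  atom 11: C, bond orders sum to 4 (valence 4) → 0 H
  atom 12: Br (halogen, monovalent) → 0 H
  atom 13: C, bond orders sum to 4 (valence 4) → 0 H
  atom 14: C, bond orders sum to 1 (valence 4) → 3 H
Totals → C:10, H:9, Br:1, O:3.
In Hill order: C10H9BrO3.

C10H9BrO3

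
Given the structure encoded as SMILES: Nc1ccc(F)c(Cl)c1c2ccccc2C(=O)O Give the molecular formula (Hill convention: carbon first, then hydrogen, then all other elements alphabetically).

Walk through each heavy atom and fill implicit hydrogens from standard valence (C 4, N 3, O 2, S 2, halogen 1); for lowercase aromatic atoms, an aromatic c carries 1 H when it has two neighbours and 0 H with three, and aromatic n carries 0 H:
  atom 1: N, bond orders sum to 1 (valence 3) → 2 H
  atom 2: aromatic c, 3 neighbours → 0 H
  atom 3: aromatic c, 2 neighbours → 1 H
  atom 4: aromatic c, 2 neighbours → 1 H
  atom 5: aromatic c, 3 neighbours → 0 H
  atom 6: F (halogen, monovalent) → 0 H
  atom 7: aromatic c, 3 neighbours → 0 H
  atom 8: Cl (halogen, monovalent) → 0 H
  atom 9: aromatic c, 3 neighbours → 0 H
  atom 10: aromatic c, 3 neighbours → 0 H
  atom 11: aromatic c, 2 neighbours → 1 H
  atom 12: aromatic c, 2 neighbours → 1 H
  atom 13: aromatic c, 2 neighbours → 1 H
  atom 14: aromatic c, 2 neighbours → 1 H
  atom 15: aromatic c, 3 neighbours → 0 H
  atom 16: C, bond orders sum to 4 (valence 4) → 0 H
  atom 17: O, bond orders sum to 2 (valence 2) → 0 H
  atom 18: O, bond orders sum to 1 (valence 2) → 1 H
Totals → C:13, H:9, Cl:1, F:1, N:1, O:2.
In Hill order: C13H9ClFNO2.

C13H9ClFNO2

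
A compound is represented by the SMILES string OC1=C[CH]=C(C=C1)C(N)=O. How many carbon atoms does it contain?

7

Count every carbon token in the SMILES (each C, including those in ring-closure positions and inside branches).
Carbon count: 7.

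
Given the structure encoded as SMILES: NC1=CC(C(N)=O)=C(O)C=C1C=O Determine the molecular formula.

Walk through each heavy atom and fill implicit hydrogens from standard valence (C 4, N 3, O 2, S 2, halogen 1):
  atom 1: N, bond orders sum to 1 (valence 3) → 2 H
  atom 2: C, bond orders sum to 4 (valence 4) → 0 H
  atom 3: C, bond orders sum to 3 (valence 4) → 1 H
  atom 4: C, bond orders sum to 4 (valence 4) → 0 H
  atom 5: C, bond orders sum to 4 (valence 4) → 0 H
  atom 6: N, bond orders sum to 1 (valence 3) → 2 H
  atom 7: O, bond orders sum to 2 (valence 2) → 0 H
  atom 8: C, bond orders sum to 4 (valence 4) → 0 H
  atom 9: O, bond orders sum to 1 (valence 2) → 1 H
  atom 10: C, bond orders sum to 3 (valence 4) → 1 H
  atom 11: C, bond orders sum to 4 (valence 4) → 0 H
  atom 12: C, bond orders sum to 3 (valence 4) → 1 H
  atom 13: O, bond orders sum to 2 (valence 2) → 0 H
Totals → C:8, H:8, N:2, O:3.
In Hill order: C8H8N2O3.

C8H8N2O3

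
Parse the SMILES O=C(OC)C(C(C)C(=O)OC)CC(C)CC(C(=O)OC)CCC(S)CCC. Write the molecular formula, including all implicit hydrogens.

Walk through each heavy atom and fill implicit hydrogens from standard valence (C 4, N 3, O 2, S 2, halogen 1):
  atom 1: O, bond orders sum to 2 (valence 2) → 0 H
  atom 2: C, bond orders sum to 4 (valence 4) → 0 H
  atom 3: O, bond orders sum to 2 (valence 2) → 0 H
  atom 4: C, bond orders sum to 1 (valence 4) → 3 H
  atom 5: C, bond orders sum to 3 (valence 4) → 1 H
  atom 6: C, bond orders sum to 3 (valence 4) → 1 H
  atom 7: C, bond orders sum to 1 (valence 4) → 3 H
  atom 8: C, bond orders sum to 4 (valence 4) → 0 H
  atom 9: O, bond orders sum to 2 (valence 2) → 0 H
  atom 10: O, bond orders sum to 2 (valence 2) → 0 H
  atom 11: C, bond orders sum to 1 (valence 4) → 3 H
  atom 12: C, bond orders sum to 2 (valence 4) → 2 H
  atom 13: C, bond orders sum to 3 (valence 4) → 1 H
  atom 14: C, bond orders sum to 1 (valence 4) → 3 H
  atom 15: C, bond orders sum to 2 (valence 4) → 2 H
  atom 16: C, bond orders sum to 3 (valence 4) → 1 H
  atom 17: C, bond orders sum to 4 (valence 4) → 0 H
  atom 18: O, bond orders sum to 2 (valence 2) → 0 H
  atom 19: O, bond orders sum to 2 (valence 2) → 0 H
  atom 20: C, bond orders sum to 1 (valence 4) → 3 H
  atom 21: C, bond orders sum to 2 (valence 4) → 2 H
  atom 22: C, bond orders sum to 2 (valence 4) → 2 H
  atom 23: C, bond orders sum to 3 (valence 4) → 1 H
  atom 24: S, bond orders sum to 1 (valence 2) → 1 H
  atom 25: C, bond orders sum to 2 (valence 4) → 2 H
  atom 26: C, bond orders sum to 2 (valence 4) → 2 H
  atom 27: C, bond orders sum to 1 (valence 4) → 3 H
Totals → C:20, H:36, O:6, S:1.

C20H36O6S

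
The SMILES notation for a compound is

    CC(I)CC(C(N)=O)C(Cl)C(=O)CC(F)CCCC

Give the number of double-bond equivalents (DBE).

2

Molecular formula: C13H22ClFINO2.
DoU = (2C + 2 + N − H − X) / 2, where X is the halogen count and O/S are ignored.
    = (2·13 + 2 + 1 − 22 − 3) / 2 = 4 / 2 = 2.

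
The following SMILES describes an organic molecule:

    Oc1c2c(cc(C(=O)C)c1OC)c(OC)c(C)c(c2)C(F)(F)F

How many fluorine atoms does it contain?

3

Scan the SMILES for F atoms (remember two-letter symbols like Cl and Br are single atoms).
Fluorine count: 3.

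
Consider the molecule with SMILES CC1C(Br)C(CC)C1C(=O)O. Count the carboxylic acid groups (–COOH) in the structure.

1

The carboxylic acid motif appears at heavy-atom position 9 in the SMILES.
Carboxylic acid count: 1.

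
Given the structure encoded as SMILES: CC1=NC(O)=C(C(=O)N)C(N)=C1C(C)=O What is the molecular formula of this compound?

C9H11N3O3

Walk through each heavy atom and fill implicit hydrogens from standard valence (C 4, N 3, O 2, S 2, halogen 1):
  atom 1: C, bond orders sum to 1 (valence 4) → 3 H
  atom 2: C, bond orders sum to 4 (valence 4) → 0 H
  atom 3: N, bond orders sum to 3 (valence 3) → 0 H
  atom 4: C, bond orders sum to 4 (valence 4) → 0 H
  atom 5: O, bond orders sum to 1 (valence 2) → 1 H
  atom 6: C, bond orders sum to 4 (valence 4) → 0 H
  atom 7: C, bond orders sum to 4 (valence 4) → 0 H
  atom 8: O, bond orders sum to 2 (valence 2) → 0 H
  atom 9: N, bond orders sum to 1 (valence 3) → 2 H
  atom 10: C, bond orders sum to 4 (valence 4) → 0 H
  atom 11: N, bond orders sum to 1 (valence 3) → 2 H
  atom 12: C, bond orders sum to 4 (valence 4) → 0 H
  atom 13: C, bond orders sum to 4 (valence 4) → 0 H
  atom 14: C, bond orders sum to 1 (valence 4) → 3 H
  atom 15: O, bond orders sum to 2 (valence 2) → 0 H
Totals → C:9, H:11, N:3, O:3.
In Hill order: C9H11N3O3.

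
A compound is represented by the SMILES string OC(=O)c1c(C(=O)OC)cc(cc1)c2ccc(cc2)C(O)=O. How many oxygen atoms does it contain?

Scan the SMILES for O atoms (remember two-letter symbols like Cl and Br are single atoms).
Oxygen count: 6.

6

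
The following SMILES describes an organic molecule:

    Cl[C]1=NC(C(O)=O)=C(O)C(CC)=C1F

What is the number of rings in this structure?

In SMILES, each pair of matching ring-closure digits denotes one ring-closing bond; the number of such bonds equals the number of independent rings.
Ring-closure bonds here: 1.

1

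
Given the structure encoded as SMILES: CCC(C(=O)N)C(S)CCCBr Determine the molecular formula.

Walk through each heavy atom and fill implicit hydrogens from standard valence (C 4, N 3, O 2, S 2, halogen 1):
  atom 1: C, bond orders sum to 1 (valence 4) → 3 H
  atom 2: C, bond orders sum to 2 (valence 4) → 2 H
  atom 3: C, bond orders sum to 3 (valence 4) → 1 H
  atom 4: C, bond orders sum to 4 (valence 4) → 0 H
  atom 5: O, bond orders sum to 2 (valence 2) → 0 H
  atom 6: N, bond orders sum to 1 (valence 3) → 2 H
  atom 7: C, bond orders sum to 3 (valence 4) → 1 H
  atom 8: S, bond orders sum to 1 (valence 2) → 1 H
  atom 9: C, bond orders sum to 2 (valence 4) → 2 H
  atom 10: C, bond orders sum to 2 (valence 4) → 2 H
  atom 11: C, bond orders sum to 2 (valence 4) → 2 H
  atom 12: Br (halogen, monovalent) → 0 H
Totals → C:8, H:16, Br:1, N:1, O:1, S:1.

C8H16BrNOS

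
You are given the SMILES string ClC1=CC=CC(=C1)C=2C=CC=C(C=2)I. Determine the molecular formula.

C12H8ClI

Walk through each heavy atom and fill implicit hydrogens from standard valence (C 4, N 3, O 2, S 2, halogen 1):
  atom 1: Cl (halogen, monovalent) → 0 H
  atom 2: C, bond orders sum to 4 (valence 4) → 0 H
  atom 3: C, bond orders sum to 3 (valence 4) → 1 H
  atom 4: C, bond orders sum to 3 (valence 4) → 1 H
  atom 5: C, bond orders sum to 3 (valence 4) → 1 H
  atom 6: C, bond orders sum to 4 (valence 4) → 0 H
  atom 7: C, bond orders sum to 3 (valence 4) → 1 H
  atom 8: C, bond orders sum to 4 (valence 4) → 0 H
  atom 9: C, bond orders sum to 3 (valence 4) → 1 H
  atom 10: C, bond orders sum to 3 (valence 4) → 1 H
  atom 11: C, bond orders sum to 3 (valence 4) → 1 H
  atom 12: C, bond orders sum to 4 (valence 4) → 0 H
  atom 13: C, bond orders sum to 3 (valence 4) → 1 H
  atom 14: I (halogen, monovalent) → 0 H
Totals → C:12, H:8, Cl:1, I:1.
In Hill order: C12H8ClI.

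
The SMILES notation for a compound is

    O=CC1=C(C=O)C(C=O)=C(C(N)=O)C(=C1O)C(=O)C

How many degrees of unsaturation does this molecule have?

9

Degree of unsaturation = (number of rings) + (number of π bonds).
Ring closures in the SMILES: 1.
π bonds: 8 double bonds (each 1 DoU) → 8 DoU from unsaturation.
Total DoU = 1 + 8 = 9.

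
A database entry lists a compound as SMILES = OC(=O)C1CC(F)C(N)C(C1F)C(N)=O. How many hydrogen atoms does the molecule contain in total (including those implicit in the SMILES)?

12

Walk through each heavy atom and fill implicit hydrogens from standard valence (C 4, N 3, O 2, S 2, halogen 1):
  atom 1: O, bond orders sum to 1 (valence 2) → 1 H
  atom 2: C, bond orders sum to 4 (valence 4) → 0 H
  atom 3: O, bond orders sum to 2 (valence 2) → 0 H
  atom 4: C, bond orders sum to 3 (valence 4) → 1 H
  atom 5: C, bond orders sum to 2 (valence 4) → 2 H
  atom 6: C, bond orders sum to 3 (valence 4) → 1 H
  atom 7: F (halogen, monovalent) → 0 H
  atom 8: C, bond orders sum to 3 (valence 4) → 1 H
  atom 9: N, bond orders sum to 1 (valence 3) → 2 H
  atom 10: C, bond orders sum to 3 (valence 4) → 1 H
  atom 11: C, bond orders sum to 3 (valence 4) → 1 H
  atom 12: F (halogen, monovalent) → 0 H
  atom 13: C, bond orders sum to 4 (valence 4) → 0 H
  atom 14: N, bond orders sum to 1 (valence 3) → 2 H
  atom 15: O, bond orders sum to 2 (valence 2) → 0 H
Total hydrogens: 12.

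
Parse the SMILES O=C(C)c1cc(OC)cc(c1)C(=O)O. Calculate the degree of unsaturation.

6

Molecular formula: C10H10O4.
DoU = (2C + 2 + N − H − X) / 2, where X is the halogen count and O/S are ignored.
    = (2·10 + 2 + 0 − 10 − 0) / 2 = 12 / 2 = 6.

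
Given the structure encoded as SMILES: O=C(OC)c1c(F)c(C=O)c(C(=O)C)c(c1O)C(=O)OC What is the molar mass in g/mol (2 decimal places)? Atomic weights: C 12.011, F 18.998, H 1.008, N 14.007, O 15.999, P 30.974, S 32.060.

298.22 g/mol

First, the molecular formula is C13H11FO7 (counting implicit H from valence).
  C: 13 × 12.011 = 156.143
  F: 1 × 18.998 = 18.998
  H: 11 × 1.008 = 11.088
  O: 7 × 15.999 = 111.993
Sum: 13×12.011 + 1×18.998 + 11×1.008 + 7×15.999 = 298.222 → 298.22 g/mol.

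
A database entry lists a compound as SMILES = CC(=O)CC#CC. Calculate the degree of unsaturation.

3

Degree of unsaturation = (number of rings) + (number of π bonds).
Ring closures in the SMILES: 0.
π bonds: 1 double bond (each 1 DoU), 1 triple bond (each 2 DoU) → 3 DoU from unsaturation.
Total DoU = 0 + 3 = 3.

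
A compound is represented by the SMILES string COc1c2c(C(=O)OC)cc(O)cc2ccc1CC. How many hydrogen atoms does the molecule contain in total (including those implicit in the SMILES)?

Walk through each heavy atom and fill implicit hydrogens from standard valence (C 4, N 3, O 2, S 2, halogen 1); for lowercase aromatic atoms, an aromatic c carries 1 H when it has two neighbours and 0 H with three, and aromatic n carries 0 H:
  atom 1: C, bond orders sum to 1 (valence 4) → 3 H
  atom 2: O, bond orders sum to 2 (valence 2) → 0 H
  atom 3: aromatic c, 3 neighbours → 0 H
  atom 4: aromatic c, 3 neighbours → 0 H
  atom 5: aromatic c, 3 neighbours → 0 H
  atom 6: C, bond orders sum to 4 (valence 4) → 0 H
  atom 7: O, bond orders sum to 2 (valence 2) → 0 H
  atom 8: O, bond orders sum to 2 (valence 2) → 0 H
  atom 9: C, bond orders sum to 1 (valence 4) → 3 H
  atom 10: aromatic c, 2 neighbours → 1 H
  atom 11: aromatic c, 3 neighbours → 0 H
  atom 12: O, bond orders sum to 1 (valence 2) → 1 H
  atom 13: aromatic c, 2 neighbours → 1 H
  atom 14: aromatic c, 3 neighbours → 0 H
  atom 15: aromatic c, 2 neighbours → 1 H
  atom 16: aromatic c, 2 neighbours → 1 H
  atom 17: aromatic c, 3 neighbours → 0 H
  atom 18: C, bond orders sum to 2 (valence 4) → 2 H
  atom 19: C, bond orders sum to 1 (valence 4) → 3 H
Total hydrogens: 16.

16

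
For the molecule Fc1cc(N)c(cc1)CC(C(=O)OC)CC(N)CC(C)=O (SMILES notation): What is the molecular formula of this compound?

C15H21FN2O3

Walk through each heavy atom and fill implicit hydrogens from standard valence (C 4, N 3, O 2, S 2, halogen 1); for lowercase aromatic atoms, an aromatic c carries 1 H when it has two neighbours and 0 H with three, and aromatic n carries 0 H:
  atom 1: F (halogen, monovalent) → 0 H
  atom 2: aromatic c, 3 neighbours → 0 H
  atom 3: aromatic c, 2 neighbours → 1 H
  atom 4: aromatic c, 3 neighbours → 0 H
  atom 5: N, bond orders sum to 1 (valence 3) → 2 H
  atom 6: aromatic c, 3 neighbours → 0 H
  atom 7: aromatic c, 2 neighbours → 1 H
  atom 8: aromatic c, 2 neighbours → 1 H
  atom 9: C, bond orders sum to 2 (valence 4) → 2 H
  atom 10: C, bond orders sum to 3 (valence 4) → 1 H
  atom 11: C, bond orders sum to 4 (valence 4) → 0 H
  atom 12: O, bond orders sum to 2 (valence 2) → 0 H
  atom 13: O, bond orders sum to 2 (valence 2) → 0 H
  atom 14: C, bond orders sum to 1 (valence 4) → 3 H
  atom 15: C, bond orders sum to 2 (valence 4) → 2 H
  atom 16: C, bond orders sum to 3 (valence 4) → 1 H
  atom 17: N, bond orders sum to 1 (valence 3) → 2 H
  atom 18: C, bond orders sum to 2 (valence 4) → 2 H
  atom 19: C, bond orders sum to 4 (valence 4) → 0 H
  atom 20: C, bond orders sum to 1 (valence 4) → 3 H
  atom 21: O, bond orders sum to 2 (valence 2) → 0 H
Totals → C:15, H:21, F:1, N:2, O:3.
In Hill order: C15H21FN2O3.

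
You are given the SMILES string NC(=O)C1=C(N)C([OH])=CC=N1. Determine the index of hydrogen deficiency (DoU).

Degree of unsaturation = (number of rings) + (number of π bonds).
Ring closures in the SMILES: 1.
π bonds: 4 double bonds (each 1 DoU) → 4 DoU from unsaturation.
Total DoU = 1 + 4 = 5.

5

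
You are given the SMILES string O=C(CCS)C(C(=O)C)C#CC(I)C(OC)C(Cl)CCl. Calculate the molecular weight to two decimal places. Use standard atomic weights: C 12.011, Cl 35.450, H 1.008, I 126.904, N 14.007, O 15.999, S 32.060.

451.14 g/mol

First, the molecular formula is C13H17Cl2IO3S (counting implicit H from valence).
  C: 13 × 12.011 = 156.143
  Cl: 2 × 35.450 = 70.900
  H: 17 × 1.008 = 17.136
  I: 1 × 126.904 = 126.904
  O: 3 × 15.999 = 47.997
  S: 1 × 32.060 = 32.060
Sum: 13×12.011 + 2×35.450 + 17×1.008 + 1×126.904 + 3×15.999 + 1×32.060 = 451.140 → 451.14 g/mol.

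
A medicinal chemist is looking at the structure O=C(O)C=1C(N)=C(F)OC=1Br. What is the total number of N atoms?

Scan the SMILES for N atoms (remember two-letter symbols like Cl and Br are single atoms).
Nitrogen count: 1.

1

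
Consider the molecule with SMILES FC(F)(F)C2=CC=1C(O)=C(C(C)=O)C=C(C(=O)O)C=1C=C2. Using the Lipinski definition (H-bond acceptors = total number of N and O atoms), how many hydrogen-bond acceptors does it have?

4

N atoms: 0; O atoms: 4.
Lipinski HBA = 0 + 4 = 4.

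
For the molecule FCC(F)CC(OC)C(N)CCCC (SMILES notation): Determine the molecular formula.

Walk through each heavy atom and fill implicit hydrogens from standard valence (C 4, N 3, O 2, S 2, halogen 1):
  atom 1: F (halogen, monovalent) → 0 H
  atom 2: C, bond orders sum to 2 (valence 4) → 2 H
  atom 3: C, bond orders sum to 3 (valence 4) → 1 H
  atom 4: F (halogen, monovalent) → 0 H
  atom 5: C, bond orders sum to 2 (valence 4) → 2 H
  atom 6: C, bond orders sum to 3 (valence 4) → 1 H
  atom 7: O, bond orders sum to 2 (valence 2) → 0 H
  atom 8: C, bond orders sum to 1 (valence 4) → 3 H
  atom 9: C, bond orders sum to 3 (valence 4) → 1 H
  atom 10: N, bond orders sum to 1 (valence 3) → 2 H
  atom 11: C, bond orders sum to 2 (valence 4) → 2 H
  atom 12: C, bond orders sum to 2 (valence 4) → 2 H
  atom 13: C, bond orders sum to 2 (valence 4) → 2 H
  atom 14: C, bond orders sum to 1 (valence 4) → 3 H
Totals → C:10, H:21, F:2, N:1, O:1.

C10H21F2NO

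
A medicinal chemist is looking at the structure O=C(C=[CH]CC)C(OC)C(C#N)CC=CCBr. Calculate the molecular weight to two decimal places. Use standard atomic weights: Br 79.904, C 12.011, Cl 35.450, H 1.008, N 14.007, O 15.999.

300.20 g/mol

First, the molecular formula is C13H18BrNO2 (counting implicit H from valence).
  Br: 1 × 79.904 = 79.904
  C: 13 × 12.011 = 156.143
  H: 18 × 1.008 = 18.144
  N: 1 × 14.007 = 14.007
  O: 2 × 15.999 = 31.998
Sum: 1×79.904 + 13×12.011 + 18×1.008 + 1×14.007 + 2×15.999 = 300.196 → 300.20 g/mol.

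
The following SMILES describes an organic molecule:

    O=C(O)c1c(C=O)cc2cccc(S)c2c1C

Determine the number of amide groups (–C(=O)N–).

0

Scan the SMILES for the amide motif — none present.
Groups that are present: 1 aldehyde, 1 carboxylic acid, 1 thiol.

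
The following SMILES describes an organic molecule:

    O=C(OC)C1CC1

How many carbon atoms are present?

5

Count every carbon token in the SMILES (each C, including those in ring-closure positions and inside branches).
Carbon count: 5.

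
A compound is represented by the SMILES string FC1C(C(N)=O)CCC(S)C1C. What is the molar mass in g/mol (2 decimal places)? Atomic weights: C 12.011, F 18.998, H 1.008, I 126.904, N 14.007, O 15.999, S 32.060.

191.26 g/mol

First, the molecular formula is C8H14FNOS (counting implicit H from valence).
  C: 8 × 12.011 = 96.088
  F: 1 × 18.998 = 18.998
  H: 14 × 1.008 = 14.112
  N: 1 × 14.007 = 14.007
  O: 1 × 15.999 = 15.999
  S: 1 × 32.060 = 32.060
Sum: 8×12.011 + 1×18.998 + 14×1.008 + 1×14.007 + 1×15.999 + 1×32.060 = 191.264 → 191.26 g/mol.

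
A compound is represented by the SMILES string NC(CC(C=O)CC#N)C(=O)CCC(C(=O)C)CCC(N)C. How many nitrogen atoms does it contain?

3

Scan the SMILES for N atoms (remember two-letter symbols like Cl and Br are single atoms).
Nitrogen count: 3.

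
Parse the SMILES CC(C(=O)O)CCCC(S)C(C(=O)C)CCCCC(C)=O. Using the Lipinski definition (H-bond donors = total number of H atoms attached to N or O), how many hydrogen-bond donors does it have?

Donors: find every N or O and count the H atoms it carries.
  atom 4 (O): bond orders sum to 2 → 0 H
  atom 5 (O): bond orders sum to 1 → 1 H
  atom 13 (O): bond orders sum to 2 → 0 H
  atom 21 (O): bond orders sum to 2 → 0 H
Lipinski HBD = 1.

1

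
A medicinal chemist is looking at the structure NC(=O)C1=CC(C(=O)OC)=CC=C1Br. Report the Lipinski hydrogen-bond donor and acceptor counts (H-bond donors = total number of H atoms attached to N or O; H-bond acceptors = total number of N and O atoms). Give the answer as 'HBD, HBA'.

2, 4

Donors: find every N or O and count the H atoms it carries.
  atom 1 (N): bond orders sum to 1 → 2 H
  atom 3 (O): bond orders sum to 2 → 0 H
  atom 8 (O): bond orders sum to 2 → 0 H
  atom 9 (O): bond orders sum to 2 → 0 H
Lipinski HBD = 2.
Acceptors: N atoms = 1, O atoms = 3 → HBA = 4.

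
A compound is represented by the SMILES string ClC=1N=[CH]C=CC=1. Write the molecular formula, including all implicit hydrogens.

Walk through each heavy atom and fill implicit hydrogens from standard valence (C 4, N 3, O 2, S 2, halogen 1):
  atom 1: Cl (halogen, monovalent) → 0 H
  atom 2: C, bond orders sum to 4 (valence 4) → 0 H
  atom 3: N, bond orders sum to 3 (valence 3) → 0 H
  atom 4: C with explicit H count 1
  atom 5: C, bond orders sum to 3 (valence 4) → 1 H
  atom 6: C, bond orders sum to 3 (valence 4) → 1 H
  atom 7: C, bond orders sum to 3 (valence 4) → 1 H
Totals → C:5, H:4, Cl:1, N:1.

C5H4ClN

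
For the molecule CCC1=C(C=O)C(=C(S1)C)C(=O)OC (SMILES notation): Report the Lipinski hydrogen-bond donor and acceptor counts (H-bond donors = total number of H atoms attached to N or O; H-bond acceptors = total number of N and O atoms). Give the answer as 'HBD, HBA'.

Donors: find every N or O and count the H atoms it carries.
  atom 6 (O): bond orders sum to 2 → 0 H
  atom 12 (O): bond orders sum to 2 → 0 H
  atom 13 (O): bond orders sum to 2 → 0 H
Lipinski HBD = 0.
Acceptors: N atoms = 0, O atoms = 3 → HBA = 3.

0, 3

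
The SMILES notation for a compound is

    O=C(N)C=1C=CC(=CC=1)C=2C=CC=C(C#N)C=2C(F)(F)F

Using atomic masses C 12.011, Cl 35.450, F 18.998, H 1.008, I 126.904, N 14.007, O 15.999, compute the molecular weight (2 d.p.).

290.24 g/mol

First, the molecular formula is C15H9F3N2O (counting implicit H from valence).
  C: 15 × 12.011 = 180.165
  F: 3 × 18.998 = 56.994
  H: 9 × 1.008 = 9.072
  N: 2 × 14.007 = 28.014
  O: 1 × 15.999 = 15.999
Sum: 15×12.011 + 3×18.998 + 9×1.008 + 2×14.007 + 1×15.999 = 290.244 → 290.24 g/mol.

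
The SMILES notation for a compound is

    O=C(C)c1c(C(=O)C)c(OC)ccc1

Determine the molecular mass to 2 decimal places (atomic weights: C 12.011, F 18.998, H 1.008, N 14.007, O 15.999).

First, the molecular formula is C11H12O3 (counting implicit H from valence).
  C: 11 × 12.011 = 132.121
  H: 12 × 1.008 = 12.096
  O: 3 × 15.999 = 47.997
Sum: 11×12.011 + 12×1.008 + 3×15.999 = 192.214 → 192.21 g/mol.

192.21 g/mol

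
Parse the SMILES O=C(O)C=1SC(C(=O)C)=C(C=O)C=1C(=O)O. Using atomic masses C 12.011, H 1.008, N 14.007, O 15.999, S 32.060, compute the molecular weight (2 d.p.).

First, the molecular formula is C9H6O6S (counting implicit H from valence).
  C: 9 × 12.011 = 108.099
  H: 6 × 1.008 = 6.048
  O: 6 × 15.999 = 95.994
  S: 1 × 32.060 = 32.060
Sum: 9×12.011 + 6×1.008 + 6×15.999 + 1×32.060 = 242.201 → 242.20 g/mol.

242.20 g/mol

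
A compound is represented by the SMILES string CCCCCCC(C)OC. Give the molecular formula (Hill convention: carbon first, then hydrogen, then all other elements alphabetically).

C9H20O

Walk through each heavy atom and fill implicit hydrogens from standard valence (C 4, N 3, O 2, S 2, halogen 1):
  atom 1: C, bond orders sum to 1 (valence 4) → 3 H
  atom 2: C, bond orders sum to 2 (valence 4) → 2 H
  atom 3: C, bond orders sum to 2 (valence 4) → 2 H
  atom 4: C, bond orders sum to 2 (valence 4) → 2 H
  atom 5: C, bond orders sum to 2 (valence 4) → 2 H
  atom 6: C, bond orders sum to 2 (valence 4) → 2 H
  atom 7: C, bond orders sum to 3 (valence 4) → 1 H
  atom 8: C, bond orders sum to 1 (valence 4) → 3 H
  atom 9: O, bond orders sum to 2 (valence 2) → 0 H
  atom 10: C, bond orders sum to 1 (valence 4) → 3 H
Totals → C:9, H:20, O:1.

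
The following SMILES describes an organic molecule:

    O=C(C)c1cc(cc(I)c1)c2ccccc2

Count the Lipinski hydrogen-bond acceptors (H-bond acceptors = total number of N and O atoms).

1

N atoms: 0; O atoms: 1.
Lipinski HBA = 0 + 1 = 1.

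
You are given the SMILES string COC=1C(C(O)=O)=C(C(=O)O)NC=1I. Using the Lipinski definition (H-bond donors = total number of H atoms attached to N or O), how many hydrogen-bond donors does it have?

3

Donors: find every N or O and count the H atoms it carries.
  atom 2 (O): bond orders sum to 2 → 0 H
  atom 6 (O): bond orders sum to 1 → 1 H
  atom 7 (O): bond orders sum to 2 → 0 H
  atom 10 (O): bond orders sum to 2 → 0 H
  atom 11 (O): bond orders sum to 1 → 1 H
  atom 12 (N): bond orders sum to 2 → 1 H
Lipinski HBD = 3.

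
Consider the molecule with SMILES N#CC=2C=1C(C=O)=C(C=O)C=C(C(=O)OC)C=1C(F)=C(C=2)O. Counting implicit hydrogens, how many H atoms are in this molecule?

Walk through each heavy atom and fill implicit hydrogens from standard valence (C 4, N 3, O 2, S 2, halogen 1):
  atom 1: N, bond orders sum to 3 (valence 3) → 0 H
  atom 2: C, bond orders sum to 4 (valence 4) → 0 H
  atom 3: C, bond orders sum to 4 (valence 4) → 0 H
  atom 4: C, bond orders sum to 4 (valence 4) → 0 H
  atom 5: C, bond orders sum to 4 (valence 4) → 0 H
  atom 6: C, bond orders sum to 3 (valence 4) → 1 H
  atom 7: O, bond orders sum to 2 (valence 2) → 0 H
  atom 8: C, bond orders sum to 4 (valence 4) → 0 H
  atom 9: C, bond orders sum to 3 (valence 4) → 1 H
  atom 10: O, bond orders sum to 2 (valence 2) → 0 H
  atom 11: C, bond orders sum to 3 (valence 4) → 1 H
  atom 12: C, bond orders sum to 4 (valence 4) → 0 H
  atom 13: C, bond orders sum to 4 (valence 4) → 0 H
  atom 14: O, bond orders sum to 2 (valence 2) → 0 H
  atom 15: O, bond orders sum to 2 (valence 2) → 0 H
  atom 16: C, bond orders sum to 1 (valence 4) → 3 H
  atom 17: C, bond orders sum to 4 (valence 4) → 0 H
  atom 18: C, bond orders sum to 4 (valence 4) → 0 H
  atom 19: F (halogen, monovalent) → 0 H
  atom 20: C, bond orders sum to 4 (valence 4) → 0 H
  atom 21: C, bond orders sum to 3 (valence 4) → 1 H
  atom 22: O, bond orders sum to 1 (valence 2) → 1 H
Total hydrogens: 8.

8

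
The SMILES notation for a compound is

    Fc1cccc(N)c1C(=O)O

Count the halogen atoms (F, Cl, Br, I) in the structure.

Halogen atoms appear at heavy-atom position 1 (1×F).
Other groups present: 1 carboxylic acid, 1 primary amine.
Halogen count: 1.

1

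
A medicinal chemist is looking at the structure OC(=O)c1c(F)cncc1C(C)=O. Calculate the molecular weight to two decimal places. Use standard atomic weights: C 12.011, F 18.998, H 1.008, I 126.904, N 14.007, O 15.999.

183.14 g/mol

First, the molecular formula is C8H6FNO3 (counting implicit H from valence).
  C: 8 × 12.011 = 96.088
  F: 1 × 18.998 = 18.998
  H: 6 × 1.008 = 6.048
  N: 1 × 14.007 = 14.007
  O: 3 × 15.999 = 47.997
Sum: 8×12.011 + 1×18.998 + 6×1.008 + 1×14.007 + 3×15.999 = 183.138 → 183.14 g/mol.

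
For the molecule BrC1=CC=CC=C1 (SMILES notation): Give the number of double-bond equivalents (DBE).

4

Degree of unsaturation = (number of rings) + (number of π bonds).
Ring closures in the SMILES: 1.
π bonds: 3 double bonds (each 1 DoU) → 3 DoU from unsaturation.
Total DoU = 1 + 3 = 4.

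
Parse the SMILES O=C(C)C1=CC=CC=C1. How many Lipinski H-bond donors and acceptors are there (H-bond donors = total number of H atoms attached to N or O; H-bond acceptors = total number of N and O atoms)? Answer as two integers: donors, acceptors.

0, 1

Donors: find every N or O and count the H atoms it carries.
  atom 1 (O): bond orders sum to 2 → 0 H
Lipinski HBD = 0.
Acceptors: N atoms = 0, O atoms = 1 → HBA = 1.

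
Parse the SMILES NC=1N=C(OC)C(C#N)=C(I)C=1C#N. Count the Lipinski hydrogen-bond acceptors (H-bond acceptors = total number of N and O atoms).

N atoms: 4; O atoms: 1.
Lipinski HBA = 4 + 1 = 5.

5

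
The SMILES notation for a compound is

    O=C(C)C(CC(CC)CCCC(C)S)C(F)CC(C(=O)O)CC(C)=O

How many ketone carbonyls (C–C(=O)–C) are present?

The ketone motif appears at heavy-atom positions 2, 23 in the SMILES.
Other groups present: 1 carboxylic acid, 1 thiol.
Ketone count: 2.

2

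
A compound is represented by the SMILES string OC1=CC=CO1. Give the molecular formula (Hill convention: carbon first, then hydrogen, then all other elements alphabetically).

Walk through each heavy atom and fill implicit hydrogens from standard valence (C 4, N 3, O 2, S 2, halogen 1):
  atom 1: O, bond orders sum to 1 (valence 2) → 1 H
  atom 2: C, bond orders sum to 4 (valence 4) → 0 H
  atom 3: C, bond orders sum to 3 (valence 4) → 1 H
  atom 4: C, bond orders sum to 3 (valence 4) → 1 H
  atom 5: C, bond orders sum to 3 (valence 4) → 1 H
  atom 6: O, bond orders sum to 2 (valence 2) → 0 H
Totals → C:4, H:4, O:2.
In Hill order: C4H4O2.

C4H4O2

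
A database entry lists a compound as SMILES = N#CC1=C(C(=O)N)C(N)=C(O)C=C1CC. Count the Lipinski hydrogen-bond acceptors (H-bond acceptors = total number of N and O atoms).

5

N atoms: 3; O atoms: 2.
Lipinski HBA = 3 + 2 = 5.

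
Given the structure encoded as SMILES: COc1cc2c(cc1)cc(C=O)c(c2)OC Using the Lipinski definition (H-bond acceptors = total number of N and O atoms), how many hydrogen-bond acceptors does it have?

N atoms: 0; O atoms: 3.
Lipinski HBA = 0 + 3 = 3.

3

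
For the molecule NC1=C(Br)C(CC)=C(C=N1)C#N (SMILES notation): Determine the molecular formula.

C8H8BrN3

Walk through each heavy atom and fill implicit hydrogens from standard valence (C 4, N 3, O 2, S 2, halogen 1):
  atom 1: N, bond orders sum to 1 (valence 3) → 2 H
  atom 2: C, bond orders sum to 4 (valence 4) → 0 H
  atom 3: C, bond orders sum to 4 (valence 4) → 0 H
  atom 4: Br (halogen, monovalent) → 0 H
  atom 5: C, bond orders sum to 4 (valence 4) → 0 H
  atom 6: C, bond orders sum to 2 (valence 4) → 2 H
  atom 7: C, bond orders sum to 1 (valence 4) → 3 H
  atom 8: C, bond orders sum to 4 (valence 4) → 0 H
  atom 9: C, bond orders sum to 3 (valence 4) → 1 H
  atom 10: N, bond orders sum to 3 (valence 3) → 0 H
  atom 11: C, bond orders sum to 4 (valence 4) → 0 H
  atom 12: N, bond orders sum to 3 (valence 3) → 0 H
Totals → C:8, H:8, Br:1, N:3.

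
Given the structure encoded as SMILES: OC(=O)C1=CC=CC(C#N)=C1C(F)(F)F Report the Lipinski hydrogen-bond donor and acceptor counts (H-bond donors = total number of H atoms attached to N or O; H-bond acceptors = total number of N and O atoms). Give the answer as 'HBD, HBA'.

Donors: find every N or O and count the H atoms it carries.
  atom 1 (O): bond orders sum to 1 → 1 H
  atom 3 (O): bond orders sum to 2 → 0 H
  atom 10 (N): bond orders sum to 3 → 0 H
Lipinski HBD = 1.
Acceptors: N atoms = 1, O atoms = 2 → HBA = 3.

1, 3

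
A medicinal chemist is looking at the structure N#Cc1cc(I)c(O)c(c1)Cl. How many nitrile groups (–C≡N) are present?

1

The nitrile motif appears at heavy-atom position 2 in the SMILES.
Other groups present: 1 hydroxyl.
Nitrile count: 1.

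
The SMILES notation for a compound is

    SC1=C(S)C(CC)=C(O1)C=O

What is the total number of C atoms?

7

Count every carbon token in the SMILES (each C, including those in ring-closure positions and inside branches).
Carbon count: 7.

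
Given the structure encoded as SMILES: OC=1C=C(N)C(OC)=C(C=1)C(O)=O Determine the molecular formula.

C8H9NO4

Walk through each heavy atom and fill implicit hydrogens from standard valence (C 4, N 3, O 2, S 2, halogen 1):
  atom 1: O, bond orders sum to 1 (valence 2) → 1 H
  atom 2: C, bond orders sum to 4 (valence 4) → 0 H
  atom 3: C, bond orders sum to 3 (valence 4) → 1 H
  atom 4: C, bond orders sum to 4 (valence 4) → 0 H
  atom 5: N, bond orders sum to 1 (valence 3) → 2 H
  atom 6: C, bond orders sum to 4 (valence 4) → 0 H
  atom 7: O, bond orders sum to 2 (valence 2) → 0 H
  atom 8: C, bond orders sum to 1 (valence 4) → 3 H
  atom 9: C, bond orders sum to 4 (valence 4) → 0 H
  atom 10: C, bond orders sum to 3 (valence 4) → 1 H
  atom 11: C, bond orders sum to 4 (valence 4) → 0 H
  atom 12: O, bond orders sum to 1 (valence 2) → 1 H
  atom 13: O, bond orders sum to 2 (valence 2) → 0 H
Totals → C:8, H:9, N:1, O:4.
In Hill order: C8H9NO4.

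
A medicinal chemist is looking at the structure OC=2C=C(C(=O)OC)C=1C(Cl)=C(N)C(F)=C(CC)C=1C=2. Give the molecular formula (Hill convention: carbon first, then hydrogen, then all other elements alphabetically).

C14H13ClFNO3

Walk through each heavy atom and fill implicit hydrogens from standard valence (C 4, N 3, O 2, S 2, halogen 1):
  atom 1: O, bond orders sum to 1 (valence 2) → 1 H
  atom 2: C, bond orders sum to 4 (valence 4) → 0 H
  atom 3: C, bond orders sum to 3 (valence 4) → 1 H
  atom 4: C, bond orders sum to 4 (valence 4) → 0 H
  atom 5: C, bond orders sum to 4 (valence 4) → 0 H
  atom 6: O, bond orders sum to 2 (valence 2) → 0 H
  atom 7: O, bond orders sum to 2 (valence 2) → 0 H
  atom 8: C, bond orders sum to 1 (valence 4) → 3 H
  atom 9: C, bond orders sum to 4 (valence 4) → 0 H
  atom 10: C, bond orders sum to 4 (valence 4) → 0 H
  atom 11: Cl (halogen, monovalent) → 0 H
  atom 12: C, bond orders sum to 4 (valence 4) → 0 H
  atom 13: N, bond orders sum to 1 (valence 3) → 2 H
  atom 14: C, bond orders sum to 4 (valence 4) → 0 H
  atom 15: F (halogen, monovalent) → 0 H
  atom 16: C, bond orders sum to 4 (valence 4) → 0 H
  atom 17: C, bond orders sum to 2 (valence 4) → 2 H
  atom 18: C, bond orders sum to 1 (valence 4) → 3 H
  atom 19: C, bond orders sum to 4 (valence 4) → 0 H
  atom 20: C, bond orders sum to 3 (valence 4) → 1 H
Totals → C:14, H:13, Cl:1, F:1, N:1, O:3.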